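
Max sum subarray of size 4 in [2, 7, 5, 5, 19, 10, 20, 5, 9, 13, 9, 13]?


[0:4]: 19
[1:5]: 36
[2:6]: 39
[3:7]: 54
[4:8]: 54
[5:9]: 44
[6:10]: 47
[7:11]: 36
[8:12]: 44

Max: 54 at [3:7]


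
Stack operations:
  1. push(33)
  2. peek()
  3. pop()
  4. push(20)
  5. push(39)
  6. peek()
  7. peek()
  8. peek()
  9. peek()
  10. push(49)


push(33) -> [33]
peek()->33
pop()->33, []
push(20) -> [20]
push(39) -> [20, 39]
peek()->39
peek()->39
peek()->39
peek()->39
push(49) -> [20, 39, 49]

Final stack: [20, 39, 49]


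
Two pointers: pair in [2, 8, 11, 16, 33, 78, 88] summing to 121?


lo=0(2)+hi=6(88)=90
lo=1(8)+hi=6(88)=96
lo=2(11)+hi=6(88)=99
lo=3(16)+hi=6(88)=104
lo=4(33)+hi=6(88)=121

Yes: 33+88=121


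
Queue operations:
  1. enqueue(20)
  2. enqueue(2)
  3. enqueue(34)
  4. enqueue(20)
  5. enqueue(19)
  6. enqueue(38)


enqueue(20) -> [20]
enqueue(2) -> [20, 2]
enqueue(34) -> [20, 2, 34]
enqueue(20) -> [20, 2, 34, 20]
enqueue(19) -> [20, 2, 34, 20, 19]
enqueue(38) -> [20, 2, 34, 20, 19, 38]

Final queue: [20, 2, 34, 20, 19, 38]


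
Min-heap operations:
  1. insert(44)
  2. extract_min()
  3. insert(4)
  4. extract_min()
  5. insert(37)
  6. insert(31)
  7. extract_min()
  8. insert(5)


insert(44) -> [44]
extract_min()->44, []
insert(4) -> [4]
extract_min()->4, []
insert(37) -> [37]
insert(31) -> [31, 37]
extract_min()->31, [37]
insert(5) -> [5, 37]

Final heap: [5, 37]


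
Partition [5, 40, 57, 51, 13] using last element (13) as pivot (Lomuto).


Pivot: 13
  5 <= 13: advance i (no swap)
Place pivot at 1: [5, 13, 57, 51, 40]

Partitioned: [5, 13, 57, 51, 40]


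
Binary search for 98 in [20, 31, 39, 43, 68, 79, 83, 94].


Step 1: lo=0, hi=7, mid=3, val=43
Step 2: lo=4, hi=7, mid=5, val=79
Step 3: lo=6, hi=7, mid=6, val=83
Step 4: lo=7, hi=7, mid=7, val=94

Not found


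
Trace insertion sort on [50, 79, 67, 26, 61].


Initial: [50, 79, 67, 26, 61]
Insert 79: [50, 79, 67, 26, 61]
Insert 67: [50, 67, 79, 26, 61]
Insert 26: [26, 50, 67, 79, 61]
Insert 61: [26, 50, 61, 67, 79]

Sorted: [26, 50, 61, 67, 79]


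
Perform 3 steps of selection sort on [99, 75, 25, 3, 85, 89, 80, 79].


Initial: [99, 75, 25, 3, 85, 89, 80, 79]
Step 1: min=3 at 3
  Swap: [3, 75, 25, 99, 85, 89, 80, 79]
Step 2: min=25 at 2
  Swap: [3, 25, 75, 99, 85, 89, 80, 79]
Step 3: min=75 at 2
  Swap: [3, 25, 75, 99, 85, 89, 80, 79]

After 3 steps: [3, 25, 75, 99, 85, 89, 80, 79]


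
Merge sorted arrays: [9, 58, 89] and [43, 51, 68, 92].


Take 9 from A
Take 43 from B
Take 51 from B
Take 58 from A
Take 68 from B
Take 89 from A

Merged: [9, 43, 51, 58, 68, 89, 92]


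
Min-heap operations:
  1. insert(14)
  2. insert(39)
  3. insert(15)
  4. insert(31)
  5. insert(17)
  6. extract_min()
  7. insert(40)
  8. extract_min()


insert(14) -> [14]
insert(39) -> [14, 39]
insert(15) -> [14, 39, 15]
insert(31) -> [14, 31, 15, 39]
insert(17) -> [14, 17, 15, 39, 31]
extract_min()->14, [15, 17, 31, 39]
insert(40) -> [15, 17, 31, 39, 40]
extract_min()->15, [17, 39, 31, 40]

Final heap: [17, 39, 31, 40]


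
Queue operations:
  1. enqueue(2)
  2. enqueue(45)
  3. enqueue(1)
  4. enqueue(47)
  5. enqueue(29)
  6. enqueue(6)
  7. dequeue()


enqueue(2) -> [2]
enqueue(45) -> [2, 45]
enqueue(1) -> [2, 45, 1]
enqueue(47) -> [2, 45, 1, 47]
enqueue(29) -> [2, 45, 1, 47, 29]
enqueue(6) -> [2, 45, 1, 47, 29, 6]
dequeue()->2, [45, 1, 47, 29, 6]

Final queue: [45, 1, 47, 29, 6]


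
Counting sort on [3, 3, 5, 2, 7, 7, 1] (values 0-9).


Input: [3, 3, 5, 2, 7, 7, 1]
Counts: [0, 1, 1, 2, 0, 1, 0, 2, 0, 0]

Sorted: [1, 2, 3, 3, 5, 7, 7]


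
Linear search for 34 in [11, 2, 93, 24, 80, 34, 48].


i=0: 11!=34
i=1: 2!=34
i=2: 93!=34
i=3: 24!=34
i=4: 80!=34
i=5: 34==34 found!

Found at 5, 6 comps


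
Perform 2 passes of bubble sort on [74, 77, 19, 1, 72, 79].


Initial: [74, 77, 19, 1, 72, 79]
Pass 1: [74, 19, 1, 72, 77, 79] (3 swaps)
Pass 2: [19, 1, 72, 74, 77, 79] (3 swaps)

After 2 passes: [19, 1, 72, 74, 77, 79]


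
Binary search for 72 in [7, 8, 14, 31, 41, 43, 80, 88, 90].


Step 1: lo=0, hi=8, mid=4, val=41
Step 2: lo=5, hi=8, mid=6, val=80
Step 3: lo=5, hi=5, mid=5, val=43

Not found


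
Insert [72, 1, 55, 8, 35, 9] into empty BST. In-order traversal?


Insert 72: root
Insert 1: L from 72
Insert 55: L from 72 -> R from 1
Insert 8: L from 72 -> R from 1 -> L from 55
Insert 35: L from 72 -> R from 1 -> L from 55 -> R from 8
Insert 9: L from 72 -> R from 1 -> L from 55 -> R from 8 -> L from 35

In-order: [1, 8, 9, 35, 55, 72]


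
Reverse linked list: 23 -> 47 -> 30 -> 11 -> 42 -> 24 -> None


Step 1: curr=23, set curr.next=prev(None) | reversed so far: 23
Step 2: curr=47, set curr.next=prev(23) | reversed so far: 47 -> 23
Step 3: curr=30, set curr.next=prev(47) | reversed so far: 30 -> 47 -> 23
Step 4: curr=11, set curr.next=prev(30) | reversed so far: 11 -> 30 -> 47 -> 23
Step 5: curr=42, set curr.next=prev(11) | reversed so far: 42 -> 11 -> 30 -> 47 -> 23
Step 6: curr=24, set curr.next=prev(42) | reversed so far: 24 -> 42 -> 11 -> 30 -> 47 -> 23

24 -> 42 -> 11 -> 30 -> 47 -> 23 -> None


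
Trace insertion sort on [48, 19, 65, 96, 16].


Initial: [48, 19, 65, 96, 16]
Insert 19: [19, 48, 65, 96, 16]
Insert 65: [19, 48, 65, 96, 16]
Insert 96: [19, 48, 65, 96, 16]
Insert 16: [16, 19, 48, 65, 96]

Sorted: [16, 19, 48, 65, 96]


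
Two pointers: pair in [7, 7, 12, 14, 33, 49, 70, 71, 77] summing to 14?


lo=0(7)+hi=8(77)=84
lo=0(7)+hi=7(71)=78
lo=0(7)+hi=6(70)=77
lo=0(7)+hi=5(49)=56
lo=0(7)+hi=4(33)=40
lo=0(7)+hi=3(14)=21
lo=0(7)+hi=2(12)=19
lo=0(7)+hi=1(7)=14

Yes: 7+7=14


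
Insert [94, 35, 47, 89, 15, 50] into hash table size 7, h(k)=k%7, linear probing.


Insert 94: h=3 -> slot 3
Insert 35: h=0 -> slot 0
Insert 47: h=5 -> slot 5
Insert 89: h=5, 1 probes -> slot 6
Insert 15: h=1 -> slot 1
Insert 50: h=1, 1 probes -> slot 2

Table: [35, 15, 50, 94, None, 47, 89]


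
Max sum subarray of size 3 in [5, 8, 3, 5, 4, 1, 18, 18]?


[0:3]: 16
[1:4]: 16
[2:5]: 12
[3:6]: 10
[4:7]: 23
[5:8]: 37

Max: 37 at [5:8]


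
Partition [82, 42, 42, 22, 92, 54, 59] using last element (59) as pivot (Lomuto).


Pivot: 59
  42 <= 59: swap -> [42, 82, 42, 22, 92, 54, 59]
  42 <= 59: swap -> [42, 42, 82, 22, 92, 54, 59]
  22 <= 59: swap -> [42, 42, 22, 82, 92, 54, 59]
  54 <= 59: swap -> [42, 42, 22, 54, 92, 82, 59]
Place pivot at 4: [42, 42, 22, 54, 59, 82, 92]

Partitioned: [42, 42, 22, 54, 59, 82, 92]


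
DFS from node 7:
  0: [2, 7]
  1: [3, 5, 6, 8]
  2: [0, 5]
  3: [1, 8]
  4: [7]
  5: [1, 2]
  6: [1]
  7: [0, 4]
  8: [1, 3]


Visit 7, push [4, 0]
Visit 0, push [2]
Visit 2, push [5]
Visit 5, push [1]
Visit 1, push [8, 6, 3]
Visit 3, push [8]
Visit 8, push []
Visit 6, push []
Visit 4, push []

DFS order: [7, 0, 2, 5, 1, 3, 8, 6, 4]


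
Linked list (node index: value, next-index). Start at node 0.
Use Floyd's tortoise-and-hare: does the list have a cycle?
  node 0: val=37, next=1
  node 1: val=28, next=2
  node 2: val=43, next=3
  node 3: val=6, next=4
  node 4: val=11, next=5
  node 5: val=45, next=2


Floyd's tortoise (slow, +1) and hare (fast, +2):
  init: slow=0, fast=0
  step 1: slow=1, fast=2
  step 2: slow=2, fast=4
  step 3: slow=3, fast=2
  step 4: slow=4, fast=4
  slow == fast at node 4: cycle detected

Cycle: yes


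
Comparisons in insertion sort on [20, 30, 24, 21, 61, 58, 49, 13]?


Algorithm: insertion sort
Input: [20, 30, 24, 21, 61, 58, 49, 13]
Sorted: [13, 20, 21, 24, 30, 49, 58, 61]

19


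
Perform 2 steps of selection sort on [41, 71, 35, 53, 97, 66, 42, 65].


Initial: [41, 71, 35, 53, 97, 66, 42, 65]
Step 1: min=35 at 2
  Swap: [35, 71, 41, 53, 97, 66, 42, 65]
Step 2: min=41 at 2
  Swap: [35, 41, 71, 53, 97, 66, 42, 65]

After 2 steps: [35, 41, 71, 53, 97, 66, 42, 65]


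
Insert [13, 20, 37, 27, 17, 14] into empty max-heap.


Insert 13: [13]
Insert 20: [20, 13]
Insert 37: [37, 13, 20]
Insert 27: [37, 27, 20, 13]
Insert 17: [37, 27, 20, 13, 17]
Insert 14: [37, 27, 20, 13, 17, 14]

Final heap: [37, 27, 20, 13, 17, 14]


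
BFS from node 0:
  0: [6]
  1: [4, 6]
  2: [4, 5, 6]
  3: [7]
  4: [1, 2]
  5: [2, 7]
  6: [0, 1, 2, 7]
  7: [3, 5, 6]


Visit 0, enqueue [6]
Visit 6, enqueue [1, 2, 7]
Visit 1, enqueue [4]
Visit 2, enqueue [5]
Visit 7, enqueue [3]
Visit 4, enqueue []
Visit 5, enqueue []
Visit 3, enqueue []

BFS order: [0, 6, 1, 2, 7, 4, 5, 3]


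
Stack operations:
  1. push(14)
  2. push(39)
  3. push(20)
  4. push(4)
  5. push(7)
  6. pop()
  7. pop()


push(14) -> [14]
push(39) -> [14, 39]
push(20) -> [14, 39, 20]
push(4) -> [14, 39, 20, 4]
push(7) -> [14, 39, 20, 4, 7]
pop()->7, [14, 39, 20, 4]
pop()->4, [14, 39, 20]

Final stack: [14, 39, 20]


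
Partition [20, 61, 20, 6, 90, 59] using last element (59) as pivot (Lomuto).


Pivot: 59
  20 <= 59: advance i (no swap)
  20 <= 59: swap -> [20, 20, 61, 6, 90, 59]
  6 <= 59: swap -> [20, 20, 6, 61, 90, 59]
Place pivot at 3: [20, 20, 6, 59, 90, 61]

Partitioned: [20, 20, 6, 59, 90, 61]


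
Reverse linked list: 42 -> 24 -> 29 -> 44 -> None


Step 1: curr=42, set curr.next=prev(None) | reversed so far: 42
Step 2: curr=24, set curr.next=prev(42) | reversed so far: 24 -> 42
Step 3: curr=29, set curr.next=prev(24) | reversed so far: 29 -> 24 -> 42
Step 4: curr=44, set curr.next=prev(29) | reversed so far: 44 -> 29 -> 24 -> 42

44 -> 29 -> 24 -> 42 -> None


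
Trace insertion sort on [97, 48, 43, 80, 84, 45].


Initial: [97, 48, 43, 80, 84, 45]
Insert 48: [48, 97, 43, 80, 84, 45]
Insert 43: [43, 48, 97, 80, 84, 45]
Insert 80: [43, 48, 80, 97, 84, 45]
Insert 84: [43, 48, 80, 84, 97, 45]
Insert 45: [43, 45, 48, 80, 84, 97]

Sorted: [43, 45, 48, 80, 84, 97]


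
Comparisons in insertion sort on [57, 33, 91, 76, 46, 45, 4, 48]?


Algorithm: insertion sort
Input: [57, 33, 91, 76, 46, 45, 4, 48]
Sorted: [4, 33, 45, 46, 48, 57, 76, 91]

23


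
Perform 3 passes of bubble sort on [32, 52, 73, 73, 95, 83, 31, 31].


Initial: [32, 52, 73, 73, 95, 83, 31, 31]
Pass 1: [32, 52, 73, 73, 83, 31, 31, 95] (3 swaps)
Pass 2: [32, 52, 73, 73, 31, 31, 83, 95] (2 swaps)
Pass 3: [32, 52, 73, 31, 31, 73, 83, 95] (2 swaps)

After 3 passes: [32, 52, 73, 31, 31, 73, 83, 95]


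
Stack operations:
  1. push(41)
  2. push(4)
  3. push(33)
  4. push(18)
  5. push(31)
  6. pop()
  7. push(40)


push(41) -> [41]
push(4) -> [41, 4]
push(33) -> [41, 4, 33]
push(18) -> [41, 4, 33, 18]
push(31) -> [41, 4, 33, 18, 31]
pop()->31, [41, 4, 33, 18]
push(40) -> [41, 4, 33, 18, 40]

Final stack: [41, 4, 33, 18, 40]


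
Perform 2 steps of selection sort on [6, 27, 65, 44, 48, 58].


Initial: [6, 27, 65, 44, 48, 58]
Step 1: min=6 at 0
  Swap: [6, 27, 65, 44, 48, 58]
Step 2: min=27 at 1
  Swap: [6, 27, 65, 44, 48, 58]

After 2 steps: [6, 27, 65, 44, 48, 58]


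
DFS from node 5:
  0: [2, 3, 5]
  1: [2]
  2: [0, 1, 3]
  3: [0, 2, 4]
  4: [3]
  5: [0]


Visit 5, push [0]
Visit 0, push [3, 2]
Visit 2, push [3, 1]
Visit 1, push []
Visit 3, push [4]
Visit 4, push []

DFS order: [5, 0, 2, 1, 3, 4]


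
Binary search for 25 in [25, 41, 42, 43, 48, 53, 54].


Step 1: lo=0, hi=6, mid=3, val=43
Step 2: lo=0, hi=2, mid=1, val=41
Step 3: lo=0, hi=0, mid=0, val=25

Found at index 0


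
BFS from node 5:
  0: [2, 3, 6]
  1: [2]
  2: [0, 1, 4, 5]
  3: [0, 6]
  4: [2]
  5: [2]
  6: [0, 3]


Visit 5, enqueue [2]
Visit 2, enqueue [0, 1, 4]
Visit 0, enqueue [3, 6]
Visit 1, enqueue []
Visit 4, enqueue []
Visit 3, enqueue []
Visit 6, enqueue []

BFS order: [5, 2, 0, 1, 4, 3, 6]


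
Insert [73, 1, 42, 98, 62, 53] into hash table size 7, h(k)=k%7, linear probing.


Insert 73: h=3 -> slot 3
Insert 1: h=1 -> slot 1
Insert 42: h=0 -> slot 0
Insert 98: h=0, 2 probes -> slot 2
Insert 62: h=6 -> slot 6
Insert 53: h=4 -> slot 4

Table: [42, 1, 98, 73, 53, None, 62]


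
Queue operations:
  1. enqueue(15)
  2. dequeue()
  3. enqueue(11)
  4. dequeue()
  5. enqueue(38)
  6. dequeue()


enqueue(15) -> [15]
dequeue()->15, []
enqueue(11) -> [11]
dequeue()->11, []
enqueue(38) -> [38]
dequeue()->38, []

Final queue: []


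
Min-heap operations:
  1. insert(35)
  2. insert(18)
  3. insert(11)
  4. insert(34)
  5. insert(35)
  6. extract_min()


insert(35) -> [35]
insert(18) -> [18, 35]
insert(11) -> [11, 35, 18]
insert(34) -> [11, 34, 18, 35]
insert(35) -> [11, 34, 18, 35, 35]
extract_min()->11, [18, 34, 35, 35]

Final heap: [18, 34, 35, 35]


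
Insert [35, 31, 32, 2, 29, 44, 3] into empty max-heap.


Insert 35: [35]
Insert 31: [35, 31]
Insert 32: [35, 31, 32]
Insert 2: [35, 31, 32, 2]
Insert 29: [35, 31, 32, 2, 29]
Insert 44: [44, 31, 35, 2, 29, 32]
Insert 3: [44, 31, 35, 2, 29, 32, 3]

Final heap: [44, 31, 35, 2, 29, 32, 3]


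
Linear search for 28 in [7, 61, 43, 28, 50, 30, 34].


i=0: 7!=28
i=1: 61!=28
i=2: 43!=28
i=3: 28==28 found!

Found at 3, 4 comps


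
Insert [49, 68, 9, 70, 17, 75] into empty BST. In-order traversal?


Insert 49: root
Insert 68: R from 49
Insert 9: L from 49
Insert 70: R from 49 -> R from 68
Insert 17: L from 49 -> R from 9
Insert 75: R from 49 -> R from 68 -> R from 70

In-order: [9, 17, 49, 68, 70, 75]


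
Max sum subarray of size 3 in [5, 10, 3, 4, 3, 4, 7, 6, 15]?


[0:3]: 18
[1:4]: 17
[2:5]: 10
[3:6]: 11
[4:7]: 14
[5:8]: 17
[6:9]: 28

Max: 28 at [6:9]


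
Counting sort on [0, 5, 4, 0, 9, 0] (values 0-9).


Input: [0, 5, 4, 0, 9, 0]
Counts: [3, 0, 0, 0, 1, 1, 0, 0, 0, 1]

Sorted: [0, 0, 0, 4, 5, 9]


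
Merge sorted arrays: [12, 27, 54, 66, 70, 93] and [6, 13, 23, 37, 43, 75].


Take 6 from B
Take 12 from A
Take 13 from B
Take 23 from B
Take 27 from A
Take 37 from B
Take 43 from B
Take 54 from A
Take 66 from A
Take 70 from A
Take 75 from B

Merged: [6, 12, 13, 23, 27, 37, 43, 54, 66, 70, 75, 93]


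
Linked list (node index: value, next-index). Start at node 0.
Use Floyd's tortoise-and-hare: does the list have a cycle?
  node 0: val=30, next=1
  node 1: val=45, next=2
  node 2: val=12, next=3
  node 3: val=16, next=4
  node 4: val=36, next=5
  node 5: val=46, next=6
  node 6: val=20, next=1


Floyd's tortoise (slow, +1) and hare (fast, +2):
  init: slow=0, fast=0
  step 1: slow=1, fast=2
  step 2: slow=2, fast=4
  step 3: slow=3, fast=6
  step 4: slow=4, fast=2
  step 5: slow=5, fast=4
  step 6: slow=6, fast=6
  slow == fast at node 6: cycle detected

Cycle: yes


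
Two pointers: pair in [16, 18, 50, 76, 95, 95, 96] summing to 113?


lo=0(16)+hi=6(96)=112
lo=1(18)+hi=6(96)=114
lo=1(18)+hi=5(95)=113

Yes: 18+95=113


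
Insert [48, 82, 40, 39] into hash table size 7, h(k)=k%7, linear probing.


Insert 48: h=6 -> slot 6
Insert 82: h=5 -> slot 5
Insert 40: h=5, 2 probes -> slot 0
Insert 39: h=4 -> slot 4

Table: [40, None, None, None, 39, 82, 48]


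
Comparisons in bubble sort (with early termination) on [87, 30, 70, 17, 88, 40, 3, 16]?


Algorithm: bubble sort (with early termination)
Input: [87, 30, 70, 17, 88, 40, 3, 16]
Sorted: [3, 16, 17, 30, 40, 70, 87, 88]

28


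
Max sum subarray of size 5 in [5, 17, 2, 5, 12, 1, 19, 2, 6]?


[0:5]: 41
[1:6]: 37
[2:7]: 39
[3:8]: 39
[4:9]: 40

Max: 41 at [0:5]


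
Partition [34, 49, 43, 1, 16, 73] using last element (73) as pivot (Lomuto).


Pivot: 73
  34 <= 73: advance i (no swap)
  49 <= 73: advance i (no swap)
  43 <= 73: advance i (no swap)
  1 <= 73: advance i (no swap)
  16 <= 73: advance i (no swap)
Place pivot at 5: [34, 49, 43, 1, 16, 73]

Partitioned: [34, 49, 43, 1, 16, 73]


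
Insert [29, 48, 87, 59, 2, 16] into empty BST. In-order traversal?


Insert 29: root
Insert 48: R from 29
Insert 87: R from 29 -> R from 48
Insert 59: R from 29 -> R from 48 -> L from 87
Insert 2: L from 29
Insert 16: L from 29 -> R from 2

In-order: [2, 16, 29, 48, 59, 87]


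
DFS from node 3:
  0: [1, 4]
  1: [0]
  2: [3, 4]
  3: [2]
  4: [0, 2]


Visit 3, push [2]
Visit 2, push [4]
Visit 4, push [0]
Visit 0, push [1]
Visit 1, push []

DFS order: [3, 2, 4, 0, 1]


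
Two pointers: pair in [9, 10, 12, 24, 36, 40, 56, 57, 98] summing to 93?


lo=0(9)+hi=8(98)=107
lo=0(9)+hi=7(57)=66
lo=1(10)+hi=7(57)=67
lo=2(12)+hi=7(57)=69
lo=3(24)+hi=7(57)=81
lo=4(36)+hi=7(57)=93

Yes: 36+57=93


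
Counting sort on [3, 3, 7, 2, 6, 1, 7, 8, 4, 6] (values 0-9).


Input: [3, 3, 7, 2, 6, 1, 7, 8, 4, 6]
Counts: [0, 1, 1, 2, 1, 0, 2, 2, 1, 0]

Sorted: [1, 2, 3, 3, 4, 6, 6, 7, 7, 8]


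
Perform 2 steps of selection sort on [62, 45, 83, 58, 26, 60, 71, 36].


Initial: [62, 45, 83, 58, 26, 60, 71, 36]
Step 1: min=26 at 4
  Swap: [26, 45, 83, 58, 62, 60, 71, 36]
Step 2: min=36 at 7
  Swap: [26, 36, 83, 58, 62, 60, 71, 45]

After 2 steps: [26, 36, 83, 58, 62, 60, 71, 45]


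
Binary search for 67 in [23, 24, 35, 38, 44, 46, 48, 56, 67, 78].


Step 1: lo=0, hi=9, mid=4, val=44
Step 2: lo=5, hi=9, mid=7, val=56
Step 3: lo=8, hi=9, mid=8, val=67

Found at index 8


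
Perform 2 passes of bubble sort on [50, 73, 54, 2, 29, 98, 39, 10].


Initial: [50, 73, 54, 2, 29, 98, 39, 10]
Pass 1: [50, 54, 2, 29, 73, 39, 10, 98] (5 swaps)
Pass 2: [50, 2, 29, 54, 39, 10, 73, 98] (4 swaps)

After 2 passes: [50, 2, 29, 54, 39, 10, 73, 98]


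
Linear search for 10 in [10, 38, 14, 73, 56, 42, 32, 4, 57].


i=0: 10==10 found!

Found at 0, 1 comps


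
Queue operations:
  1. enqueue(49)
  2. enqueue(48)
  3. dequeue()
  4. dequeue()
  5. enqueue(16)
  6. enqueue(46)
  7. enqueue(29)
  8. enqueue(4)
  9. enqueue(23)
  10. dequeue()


enqueue(49) -> [49]
enqueue(48) -> [49, 48]
dequeue()->49, [48]
dequeue()->48, []
enqueue(16) -> [16]
enqueue(46) -> [16, 46]
enqueue(29) -> [16, 46, 29]
enqueue(4) -> [16, 46, 29, 4]
enqueue(23) -> [16, 46, 29, 4, 23]
dequeue()->16, [46, 29, 4, 23]

Final queue: [46, 29, 4, 23]


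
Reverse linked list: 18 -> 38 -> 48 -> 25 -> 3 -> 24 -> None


Step 1: curr=18, set curr.next=prev(None) | reversed so far: 18
Step 2: curr=38, set curr.next=prev(18) | reversed so far: 38 -> 18
Step 3: curr=48, set curr.next=prev(38) | reversed so far: 48 -> 38 -> 18
Step 4: curr=25, set curr.next=prev(48) | reversed so far: 25 -> 48 -> 38 -> 18
Step 5: curr=3, set curr.next=prev(25) | reversed so far: 3 -> 25 -> 48 -> 38 -> 18
Step 6: curr=24, set curr.next=prev(3) | reversed so far: 24 -> 3 -> 25 -> 48 -> 38 -> 18

24 -> 3 -> 25 -> 48 -> 38 -> 18 -> None


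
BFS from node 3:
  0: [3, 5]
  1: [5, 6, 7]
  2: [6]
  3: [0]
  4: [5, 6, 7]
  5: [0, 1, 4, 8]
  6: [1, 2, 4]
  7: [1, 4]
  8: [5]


Visit 3, enqueue [0]
Visit 0, enqueue [5]
Visit 5, enqueue [1, 4, 8]
Visit 1, enqueue [6, 7]
Visit 4, enqueue []
Visit 8, enqueue []
Visit 6, enqueue [2]
Visit 7, enqueue []
Visit 2, enqueue []

BFS order: [3, 0, 5, 1, 4, 8, 6, 7, 2]


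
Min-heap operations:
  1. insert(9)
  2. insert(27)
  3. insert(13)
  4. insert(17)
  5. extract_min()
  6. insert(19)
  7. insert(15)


insert(9) -> [9]
insert(27) -> [9, 27]
insert(13) -> [9, 27, 13]
insert(17) -> [9, 17, 13, 27]
extract_min()->9, [13, 17, 27]
insert(19) -> [13, 17, 27, 19]
insert(15) -> [13, 15, 27, 19, 17]

Final heap: [13, 15, 27, 19, 17]


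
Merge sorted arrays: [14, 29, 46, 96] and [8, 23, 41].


Take 8 from B
Take 14 from A
Take 23 from B
Take 29 from A
Take 41 from B

Merged: [8, 14, 23, 29, 41, 46, 96]


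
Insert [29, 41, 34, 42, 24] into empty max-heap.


Insert 29: [29]
Insert 41: [41, 29]
Insert 34: [41, 29, 34]
Insert 42: [42, 41, 34, 29]
Insert 24: [42, 41, 34, 29, 24]

Final heap: [42, 41, 34, 29, 24]


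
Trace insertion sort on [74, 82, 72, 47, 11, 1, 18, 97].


Initial: [74, 82, 72, 47, 11, 1, 18, 97]
Insert 82: [74, 82, 72, 47, 11, 1, 18, 97]
Insert 72: [72, 74, 82, 47, 11, 1, 18, 97]
Insert 47: [47, 72, 74, 82, 11, 1, 18, 97]
Insert 11: [11, 47, 72, 74, 82, 1, 18, 97]
Insert 1: [1, 11, 47, 72, 74, 82, 18, 97]
Insert 18: [1, 11, 18, 47, 72, 74, 82, 97]
Insert 97: [1, 11, 18, 47, 72, 74, 82, 97]

Sorted: [1, 11, 18, 47, 72, 74, 82, 97]


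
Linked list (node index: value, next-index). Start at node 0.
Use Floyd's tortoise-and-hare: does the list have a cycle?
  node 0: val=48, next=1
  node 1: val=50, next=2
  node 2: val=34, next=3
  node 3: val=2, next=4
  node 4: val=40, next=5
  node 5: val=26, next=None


Floyd's tortoise (slow, +1) and hare (fast, +2):
  init: slow=0, fast=0
  step 1: slow=1, fast=2
  step 2: slow=2, fast=4
  step 3: fast 4->5->None, no cycle

Cycle: no


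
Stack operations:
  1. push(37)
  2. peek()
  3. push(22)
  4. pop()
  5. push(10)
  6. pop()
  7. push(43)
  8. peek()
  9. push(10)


push(37) -> [37]
peek()->37
push(22) -> [37, 22]
pop()->22, [37]
push(10) -> [37, 10]
pop()->10, [37]
push(43) -> [37, 43]
peek()->43
push(10) -> [37, 43, 10]

Final stack: [37, 43, 10]


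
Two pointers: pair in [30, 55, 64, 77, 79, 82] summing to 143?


lo=0(30)+hi=5(82)=112
lo=1(55)+hi=5(82)=137
lo=2(64)+hi=5(82)=146
lo=2(64)+hi=4(79)=143

Yes: 64+79=143


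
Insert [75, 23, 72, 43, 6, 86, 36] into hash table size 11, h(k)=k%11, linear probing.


Insert 75: h=9 -> slot 9
Insert 23: h=1 -> slot 1
Insert 72: h=6 -> slot 6
Insert 43: h=10 -> slot 10
Insert 6: h=6, 1 probes -> slot 7
Insert 86: h=9, 2 probes -> slot 0
Insert 36: h=3 -> slot 3

Table: [86, 23, None, 36, None, None, 72, 6, None, 75, 43]


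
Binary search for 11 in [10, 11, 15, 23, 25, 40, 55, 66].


Step 1: lo=0, hi=7, mid=3, val=23
Step 2: lo=0, hi=2, mid=1, val=11

Found at index 1


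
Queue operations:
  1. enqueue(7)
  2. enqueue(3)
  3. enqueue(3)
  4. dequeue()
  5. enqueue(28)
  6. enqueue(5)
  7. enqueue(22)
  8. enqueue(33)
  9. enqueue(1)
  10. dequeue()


enqueue(7) -> [7]
enqueue(3) -> [7, 3]
enqueue(3) -> [7, 3, 3]
dequeue()->7, [3, 3]
enqueue(28) -> [3, 3, 28]
enqueue(5) -> [3, 3, 28, 5]
enqueue(22) -> [3, 3, 28, 5, 22]
enqueue(33) -> [3, 3, 28, 5, 22, 33]
enqueue(1) -> [3, 3, 28, 5, 22, 33, 1]
dequeue()->3, [3, 28, 5, 22, 33, 1]

Final queue: [3, 28, 5, 22, 33, 1]


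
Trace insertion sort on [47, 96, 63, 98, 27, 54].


Initial: [47, 96, 63, 98, 27, 54]
Insert 96: [47, 96, 63, 98, 27, 54]
Insert 63: [47, 63, 96, 98, 27, 54]
Insert 98: [47, 63, 96, 98, 27, 54]
Insert 27: [27, 47, 63, 96, 98, 54]
Insert 54: [27, 47, 54, 63, 96, 98]

Sorted: [27, 47, 54, 63, 96, 98]


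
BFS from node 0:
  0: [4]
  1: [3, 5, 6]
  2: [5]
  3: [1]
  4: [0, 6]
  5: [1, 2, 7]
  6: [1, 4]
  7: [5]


Visit 0, enqueue [4]
Visit 4, enqueue [6]
Visit 6, enqueue [1]
Visit 1, enqueue [3, 5]
Visit 3, enqueue []
Visit 5, enqueue [2, 7]
Visit 2, enqueue []
Visit 7, enqueue []

BFS order: [0, 4, 6, 1, 3, 5, 2, 7]


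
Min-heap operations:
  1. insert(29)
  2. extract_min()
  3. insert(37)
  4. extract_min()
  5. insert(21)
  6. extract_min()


insert(29) -> [29]
extract_min()->29, []
insert(37) -> [37]
extract_min()->37, []
insert(21) -> [21]
extract_min()->21, []

Final heap: []


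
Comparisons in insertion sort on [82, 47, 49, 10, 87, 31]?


Algorithm: insertion sort
Input: [82, 47, 49, 10, 87, 31]
Sorted: [10, 31, 47, 49, 82, 87]

12


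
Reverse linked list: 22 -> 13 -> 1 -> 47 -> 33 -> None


Step 1: curr=22, set curr.next=prev(None) | reversed so far: 22
Step 2: curr=13, set curr.next=prev(22) | reversed so far: 13 -> 22
Step 3: curr=1, set curr.next=prev(13) | reversed so far: 1 -> 13 -> 22
Step 4: curr=47, set curr.next=prev(1) | reversed so far: 47 -> 1 -> 13 -> 22
Step 5: curr=33, set curr.next=prev(47) | reversed so far: 33 -> 47 -> 1 -> 13 -> 22

33 -> 47 -> 1 -> 13 -> 22 -> None


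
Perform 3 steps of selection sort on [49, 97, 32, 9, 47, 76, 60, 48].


Initial: [49, 97, 32, 9, 47, 76, 60, 48]
Step 1: min=9 at 3
  Swap: [9, 97, 32, 49, 47, 76, 60, 48]
Step 2: min=32 at 2
  Swap: [9, 32, 97, 49, 47, 76, 60, 48]
Step 3: min=47 at 4
  Swap: [9, 32, 47, 49, 97, 76, 60, 48]

After 3 steps: [9, 32, 47, 49, 97, 76, 60, 48]


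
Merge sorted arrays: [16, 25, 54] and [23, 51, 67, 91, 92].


Take 16 from A
Take 23 from B
Take 25 from A
Take 51 from B
Take 54 from A

Merged: [16, 23, 25, 51, 54, 67, 91, 92]


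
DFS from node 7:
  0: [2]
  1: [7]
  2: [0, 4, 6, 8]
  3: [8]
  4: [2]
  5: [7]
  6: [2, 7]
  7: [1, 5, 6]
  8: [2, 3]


Visit 7, push [6, 5, 1]
Visit 1, push []
Visit 5, push []
Visit 6, push [2]
Visit 2, push [8, 4, 0]
Visit 0, push []
Visit 4, push []
Visit 8, push [3]
Visit 3, push []

DFS order: [7, 1, 5, 6, 2, 0, 4, 8, 3]


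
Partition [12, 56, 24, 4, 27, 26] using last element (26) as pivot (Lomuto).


Pivot: 26
  12 <= 26: advance i (no swap)
  24 <= 26: swap -> [12, 24, 56, 4, 27, 26]
  4 <= 26: swap -> [12, 24, 4, 56, 27, 26]
Place pivot at 3: [12, 24, 4, 26, 27, 56]

Partitioned: [12, 24, 4, 26, 27, 56]


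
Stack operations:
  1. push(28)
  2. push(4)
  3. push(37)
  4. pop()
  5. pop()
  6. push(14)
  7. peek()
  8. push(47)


push(28) -> [28]
push(4) -> [28, 4]
push(37) -> [28, 4, 37]
pop()->37, [28, 4]
pop()->4, [28]
push(14) -> [28, 14]
peek()->14
push(47) -> [28, 14, 47]

Final stack: [28, 14, 47]


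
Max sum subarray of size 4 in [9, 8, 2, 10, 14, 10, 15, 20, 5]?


[0:4]: 29
[1:5]: 34
[2:6]: 36
[3:7]: 49
[4:8]: 59
[5:9]: 50

Max: 59 at [4:8]


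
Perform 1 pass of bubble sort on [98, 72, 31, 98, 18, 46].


Initial: [98, 72, 31, 98, 18, 46]
Pass 1: [72, 31, 98, 18, 46, 98] (4 swaps)

After 1 pass: [72, 31, 98, 18, 46, 98]


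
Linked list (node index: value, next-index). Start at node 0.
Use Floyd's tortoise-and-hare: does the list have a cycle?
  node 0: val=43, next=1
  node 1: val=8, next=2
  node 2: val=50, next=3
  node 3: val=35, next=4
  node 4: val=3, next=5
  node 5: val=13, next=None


Floyd's tortoise (slow, +1) and hare (fast, +2):
  init: slow=0, fast=0
  step 1: slow=1, fast=2
  step 2: slow=2, fast=4
  step 3: fast 4->5->None, no cycle

Cycle: no


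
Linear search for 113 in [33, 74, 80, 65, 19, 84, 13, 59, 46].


i=0: 33!=113
i=1: 74!=113
i=2: 80!=113
i=3: 65!=113
i=4: 19!=113
i=5: 84!=113
i=6: 13!=113
i=7: 59!=113
i=8: 46!=113

Not found, 9 comps


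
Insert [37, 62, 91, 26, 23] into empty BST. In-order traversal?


Insert 37: root
Insert 62: R from 37
Insert 91: R from 37 -> R from 62
Insert 26: L from 37
Insert 23: L from 37 -> L from 26

In-order: [23, 26, 37, 62, 91]


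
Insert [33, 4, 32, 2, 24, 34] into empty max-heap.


Insert 33: [33]
Insert 4: [33, 4]
Insert 32: [33, 4, 32]
Insert 2: [33, 4, 32, 2]
Insert 24: [33, 24, 32, 2, 4]
Insert 34: [34, 24, 33, 2, 4, 32]

Final heap: [34, 24, 33, 2, 4, 32]


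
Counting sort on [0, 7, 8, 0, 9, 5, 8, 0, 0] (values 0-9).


Input: [0, 7, 8, 0, 9, 5, 8, 0, 0]
Counts: [4, 0, 0, 0, 0, 1, 0, 1, 2, 1]

Sorted: [0, 0, 0, 0, 5, 7, 8, 8, 9]


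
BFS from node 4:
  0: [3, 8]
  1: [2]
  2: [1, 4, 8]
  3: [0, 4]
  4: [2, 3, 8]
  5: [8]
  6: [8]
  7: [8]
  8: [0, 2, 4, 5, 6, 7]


Visit 4, enqueue [2, 3, 8]
Visit 2, enqueue [1]
Visit 3, enqueue [0]
Visit 8, enqueue [5, 6, 7]
Visit 1, enqueue []
Visit 0, enqueue []
Visit 5, enqueue []
Visit 6, enqueue []
Visit 7, enqueue []

BFS order: [4, 2, 3, 8, 1, 0, 5, 6, 7]


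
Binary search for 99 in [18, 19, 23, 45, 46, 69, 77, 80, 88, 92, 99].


Step 1: lo=0, hi=10, mid=5, val=69
Step 2: lo=6, hi=10, mid=8, val=88
Step 3: lo=9, hi=10, mid=9, val=92
Step 4: lo=10, hi=10, mid=10, val=99

Found at index 10


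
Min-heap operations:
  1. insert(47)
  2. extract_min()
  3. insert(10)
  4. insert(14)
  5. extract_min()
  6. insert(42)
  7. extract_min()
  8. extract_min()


insert(47) -> [47]
extract_min()->47, []
insert(10) -> [10]
insert(14) -> [10, 14]
extract_min()->10, [14]
insert(42) -> [14, 42]
extract_min()->14, [42]
extract_min()->42, []

Final heap: []


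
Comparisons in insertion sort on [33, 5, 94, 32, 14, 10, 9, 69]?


Algorithm: insertion sort
Input: [33, 5, 94, 32, 14, 10, 9, 69]
Sorted: [5, 9, 10, 14, 32, 33, 69, 94]

22


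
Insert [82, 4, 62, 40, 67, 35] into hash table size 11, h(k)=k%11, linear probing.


Insert 82: h=5 -> slot 5
Insert 4: h=4 -> slot 4
Insert 62: h=7 -> slot 7
Insert 40: h=7, 1 probes -> slot 8
Insert 67: h=1 -> slot 1
Insert 35: h=2 -> slot 2

Table: [None, 67, 35, None, 4, 82, None, 62, 40, None, None]


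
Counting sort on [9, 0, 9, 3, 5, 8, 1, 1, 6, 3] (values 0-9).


Input: [9, 0, 9, 3, 5, 8, 1, 1, 6, 3]
Counts: [1, 2, 0, 2, 0, 1, 1, 0, 1, 2]

Sorted: [0, 1, 1, 3, 3, 5, 6, 8, 9, 9]


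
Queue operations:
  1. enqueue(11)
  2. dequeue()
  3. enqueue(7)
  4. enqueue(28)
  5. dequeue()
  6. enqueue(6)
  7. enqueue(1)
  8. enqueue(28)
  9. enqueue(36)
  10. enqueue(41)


enqueue(11) -> [11]
dequeue()->11, []
enqueue(7) -> [7]
enqueue(28) -> [7, 28]
dequeue()->7, [28]
enqueue(6) -> [28, 6]
enqueue(1) -> [28, 6, 1]
enqueue(28) -> [28, 6, 1, 28]
enqueue(36) -> [28, 6, 1, 28, 36]
enqueue(41) -> [28, 6, 1, 28, 36, 41]

Final queue: [28, 6, 1, 28, 36, 41]


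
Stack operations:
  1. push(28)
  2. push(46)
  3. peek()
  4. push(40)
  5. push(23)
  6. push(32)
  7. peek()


push(28) -> [28]
push(46) -> [28, 46]
peek()->46
push(40) -> [28, 46, 40]
push(23) -> [28, 46, 40, 23]
push(32) -> [28, 46, 40, 23, 32]
peek()->32

Final stack: [28, 46, 40, 23, 32]


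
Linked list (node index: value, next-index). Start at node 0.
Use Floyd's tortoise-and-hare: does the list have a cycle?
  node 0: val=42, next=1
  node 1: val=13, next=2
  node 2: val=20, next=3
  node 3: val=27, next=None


Floyd's tortoise (slow, +1) and hare (fast, +2):
  init: slow=0, fast=0
  step 1: slow=1, fast=2
  step 2: fast 2->3->None, no cycle

Cycle: no


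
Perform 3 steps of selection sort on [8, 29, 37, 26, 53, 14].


Initial: [8, 29, 37, 26, 53, 14]
Step 1: min=8 at 0
  Swap: [8, 29, 37, 26, 53, 14]
Step 2: min=14 at 5
  Swap: [8, 14, 37, 26, 53, 29]
Step 3: min=26 at 3
  Swap: [8, 14, 26, 37, 53, 29]

After 3 steps: [8, 14, 26, 37, 53, 29]


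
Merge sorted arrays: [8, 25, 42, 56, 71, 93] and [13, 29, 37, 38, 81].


Take 8 from A
Take 13 from B
Take 25 from A
Take 29 from B
Take 37 from B
Take 38 from B
Take 42 from A
Take 56 from A
Take 71 from A
Take 81 from B

Merged: [8, 13, 25, 29, 37, 38, 42, 56, 71, 81, 93]


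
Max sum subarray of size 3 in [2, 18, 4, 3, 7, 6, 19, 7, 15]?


[0:3]: 24
[1:4]: 25
[2:5]: 14
[3:6]: 16
[4:7]: 32
[5:8]: 32
[6:9]: 41

Max: 41 at [6:9]


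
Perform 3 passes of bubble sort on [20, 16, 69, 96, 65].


Initial: [20, 16, 69, 96, 65]
Pass 1: [16, 20, 69, 65, 96] (2 swaps)
Pass 2: [16, 20, 65, 69, 96] (1 swaps)
Pass 3: [16, 20, 65, 69, 96] (0 swaps)

After 3 passes: [16, 20, 65, 69, 96]


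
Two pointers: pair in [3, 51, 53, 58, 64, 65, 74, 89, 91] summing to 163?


lo=0(3)+hi=8(91)=94
lo=1(51)+hi=8(91)=142
lo=2(53)+hi=8(91)=144
lo=3(58)+hi=8(91)=149
lo=4(64)+hi=8(91)=155
lo=5(65)+hi=8(91)=156
lo=6(74)+hi=8(91)=165
lo=6(74)+hi=7(89)=163

Yes: 74+89=163


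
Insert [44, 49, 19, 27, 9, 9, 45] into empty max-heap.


Insert 44: [44]
Insert 49: [49, 44]
Insert 19: [49, 44, 19]
Insert 27: [49, 44, 19, 27]
Insert 9: [49, 44, 19, 27, 9]
Insert 9: [49, 44, 19, 27, 9, 9]
Insert 45: [49, 44, 45, 27, 9, 9, 19]

Final heap: [49, 44, 45, 27, 9, 9, 19]


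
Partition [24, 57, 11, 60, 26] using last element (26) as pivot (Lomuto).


Pivot: 26
  24 <= 26: advance i (no swap)
  11 <= 26: swap -> [24, 11, 57, 60, 26]
Place pivot at 2: [24, 11, 26, 60, 57]

Partitioned: [24, 11, 26, 60, 57]


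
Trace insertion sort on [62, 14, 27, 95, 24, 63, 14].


Initial: [62, 14, 27, 95, 24, 63, 14]
Insert 14: [14, 62, 27, 95, 24, 63, 14]
Insert 27: [14, 27, 62, 95, 24, 63, 14]
Insert 95: [14, 27, 62, 95, 24, 63, 14]
Insert 24: [14, 24, 27, 62, 95, 63, 14]
Insert 63: [14, 24, 27, 62, 63, 95, 14]
Insert 14: [14, 14, 24, 27, 62, 63, 95]

Sorted: [14, 14, 24, 27, 62, 63, 95]


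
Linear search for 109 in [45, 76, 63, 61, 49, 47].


i=0: 45!=109
i=1: 76!=109
i=2: 63!=109
i=3: 61!=109
i=4: 49!=109
i=5: 47!=109

Not found, 6 comps


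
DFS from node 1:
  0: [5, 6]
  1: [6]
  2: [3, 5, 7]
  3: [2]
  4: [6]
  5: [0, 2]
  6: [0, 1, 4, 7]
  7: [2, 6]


Visit 1, push [6]
Visit 6, push [7, 4, 0]
Visit 0, push [5]
Visit 5, push [2]
Visit 2, push [7, 3]
Visit 3, push []
Visit 7, push []
Visit 4, push []

DFS order: [1, 6, 0, 5, 2, 3, 7, 4]


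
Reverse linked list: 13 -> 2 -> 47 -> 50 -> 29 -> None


Step 1: curr=13, set curr.next=prev(None) | reversed so far: 13
Step 2: curr=2, set curr.next=prev(13) | reversed so far: 2 -> 13
Step 3: curr=47, set curr.next=prev(2) | reversed so far: 47 -> 2 -> 13
Step 4: curr=50, set curr.next=prev(47) | reversed so far: 50 -> 47 -> 2 -> 13
Step 5: curr=29, set curr.next=prev(50) | reversed so far: 29 -> 50 -> 47 -> 2 -> 13

29 -> 50 -> 47 -> 2 -> 13 -> None


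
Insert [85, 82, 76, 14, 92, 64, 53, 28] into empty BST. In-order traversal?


Insert 85: root
Insert 82: L from 85
Insert 76: L from 85 -> L from 82
Insert 14: L from 85 -> L from 82 -> L from 76
Insert 92: R from 85
Insert 64: L from 85 -> L from 82 -> L from 76 -> R from 14
Insert 53: L from 85 -> L from 82 -> L from 76 -> R from 14 -> L from 64
Insert 28: L from 85 -> L from 82 -> L from 76 -> R from 14 -> L from 64 -> L from 53

In-order: [14, 28, 53, 64, 76, 82, 85, 92]


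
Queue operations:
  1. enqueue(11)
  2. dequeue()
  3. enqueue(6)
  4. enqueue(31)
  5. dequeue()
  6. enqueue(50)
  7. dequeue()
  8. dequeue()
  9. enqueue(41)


enqueue(11) -> [11]
dequeue()->11, []
enqueue(6) -> [6]
enqueue(31) -> [6, 31]
dequeue()->6, [31]
enqueue(50) -> [31, 50]
dequeue()->31, [50]
dequeue()->50, []
enqueue(41) -> [41]

Final queue: [41]


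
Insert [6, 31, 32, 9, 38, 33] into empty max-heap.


Insert 6: [6]
Insert 31: [31, 6]
Insert 32: [32, 6, 31]
Insert 9: [32, 9, 31, 6]
Insert 38: [38, 32, 31, 6, 9]
Insert 33: [38, 32, 33, 6, 9, 31]

Final heap: [38, 32, 33, 6, 9, 31]


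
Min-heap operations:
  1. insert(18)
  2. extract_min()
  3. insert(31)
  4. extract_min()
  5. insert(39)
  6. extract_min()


insert(18) -> [18]
extract_min()->18, []
insert(31) -> [31]
extract_min()->31, []
insert(39) -> [39]
extract_min()->39, []

Final heap: []


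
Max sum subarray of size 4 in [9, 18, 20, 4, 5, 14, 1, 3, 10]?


[0:4]: 51
[1:5]: 47
[2:6]: 43
[3:7]: 24
[4:8]: 23
[5:9]: 28

Max: 51 at [0:4]


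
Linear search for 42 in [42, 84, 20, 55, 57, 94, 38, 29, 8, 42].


i=0: 42==42 found!

Found at 0, 1 comps


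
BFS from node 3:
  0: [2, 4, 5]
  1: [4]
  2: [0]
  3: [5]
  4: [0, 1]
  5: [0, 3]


Visit 3, enqueue [5]
Visit 5, enqueue [0]
Visit 0, enqueue [2, 4]
Visit 2, enqueue []
Visit 4, enqueue [1]
Visit 1, enqueue []

BFS order: [3, 5, 0, 2, 4, 1]


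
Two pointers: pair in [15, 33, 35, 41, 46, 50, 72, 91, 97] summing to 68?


lo=0(15)+hi=8(97)=112
lo=0(15)+hi=7(91)=106
lo=0(15)+hi=6(72)=87
lo=0(15)+hi=5(50)=65
lo=1(33)+hi=5(50)=83
lo=1(33)+hi=4(46)=79
lo=1(33)+hi=3(41)=74
lo=1(33)+hi=2(35)=68

Yes: 33+35=68


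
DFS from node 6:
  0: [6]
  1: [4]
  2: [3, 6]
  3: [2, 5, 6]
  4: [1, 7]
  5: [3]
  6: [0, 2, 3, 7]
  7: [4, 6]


Visit 6, push [7, 3, 2, 0]
Visit 0, push []
Visit 2, push [3]
Visit 3, push [5]
Visit 5, push []
Visit 7, push [4]
Visit 4, push [1]
Visit 1, push []

DFS order: [6, 0, 2, 3, 5, 7, 4, 1]


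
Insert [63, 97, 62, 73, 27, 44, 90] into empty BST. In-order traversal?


Insert 63: root
Insert 97: R from 63
Insert 62: L from 63
Insert 73: R from 63 -> L from 97
Insert 27: L from 63 -> L from 62
Insert 44: L from 63 -> L from 62 -> R from 27
Insert 90: R from 63 -> L from 97 -> R from 73

In-order: [27, 44, 62, 63, 73, 90, 97]


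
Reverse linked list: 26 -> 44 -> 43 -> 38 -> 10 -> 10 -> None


Step 1: curr=26, set curr.next=prev(None) | reversed so far: 26
Step 2: curr=44, set curr.next=prev(26) | reversed so far: 44 -> 26
Step 3: curr=43, set curr.next=prev(44) | reversed so far: 43 -> 44 -> 26
Step 4: curr=38, set curr.next=prev(43) | reversed so far: 38 -> 43 -> 44 -> 26
Step 5: curr=10, set curr.next=prev(38) | reversed so far: 10 -> 38 -> 43 -> 44 -> 26
Step 6: curr=10, set curr.next=prev(10) | reversed so far: 10 -> 10 -> 38 -> 43 -> 44 -> 26

10 -> 10 -> 38 -> 43 -> 44 -> 26 -> None


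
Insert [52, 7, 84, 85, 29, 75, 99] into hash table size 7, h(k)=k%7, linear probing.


Insert 52: h=3 -> slot 3
Insert 7: h=0 -> slot 0
Insert 84: h=0, 1 probes -> slot 1
Insert 85: h=1, 1 probes -> slot 2
Insert 29: h=1, 3 probes -> slot 4
Insert 75: h=5 -> slot 5
Insert 99: h=1, 5 probes -> slot 6

Table: [7, 84, 85, 52, 29, 75, 99]


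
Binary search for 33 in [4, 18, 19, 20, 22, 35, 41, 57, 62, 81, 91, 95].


Step 1: lo=0, hi=11, mid=5, val=35
Step 2: lo=0, hi=4, mid=2, val=19
Step 3: lo=3, hi=4, mid=3, val=20
Step 4: lo=4, hi=4, mid=4, val=22

Not found


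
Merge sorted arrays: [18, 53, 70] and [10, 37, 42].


Take 10 from B
Take 18 from A
Take 37 from B
Take 42 from B

Merged: [10, 18, 37, 42, 53, 70]


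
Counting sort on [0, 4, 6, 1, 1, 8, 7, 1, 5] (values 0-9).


Input: [0, 4, 6, 1, 1, 8, 7, 1, 5]
Counts: [1, 3, 0, 0, 1, 1, 1, 1, 1, 0]

Sorted: [0, 1, 1, 1, 4, 5, 6, 7, 8]


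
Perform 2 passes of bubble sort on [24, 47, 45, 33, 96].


Initial: [24, 47, 45, 33, 96]
Pass 1: [24, 45, 33, 47, 96] (2 swaps)
Pass 2: [24, 33, 45, 47, 96] (1 swaps)

After 2 passes: [24, 33, 45, 47, 96]


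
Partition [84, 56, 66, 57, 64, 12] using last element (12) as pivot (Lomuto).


Pivot: 12
Place pivot at 0: [12, 56, 66, 57, 64, 84]

Partitioned: [12, 56, 66, 57, 64, 84]


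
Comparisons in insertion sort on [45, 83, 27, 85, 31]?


Algorithm: insertion sort
Input: [45, 83, 27, 85, 31]
Sorted: [27, 31, 45, 83, 85]

8


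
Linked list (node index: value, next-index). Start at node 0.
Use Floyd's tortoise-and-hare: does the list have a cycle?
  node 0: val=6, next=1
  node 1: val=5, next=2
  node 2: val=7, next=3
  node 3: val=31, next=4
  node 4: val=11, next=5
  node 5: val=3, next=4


Floyd's tortoise (slow, +1) and hare (fast, +2):
  init: slow=0, fast=0
  step 1: slow=1, fast=2
  step 2: slow=2, fast=4
  step 3: slow=3, fast=4
  step 4: slow=4, fast=4
  slow == fast at node 4: cycle detected

Cycle: yes


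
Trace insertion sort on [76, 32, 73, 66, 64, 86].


Initial: [76, 32, 73, 66, 64, 86]
Insert 32: [32, 76, 73, 66, 64, 86]
Insert 73: [32, 73, 76, 66, 64, 86]
Insert 66: [32, 66, 73, 76, 64, 86]
Insert 64: [32, 64, 66, 73, 76, 86]
Insert 86: [32, 64, 66, 73, 76, 86]

Sorted: [32, 64, 66, 73, 76, 86]


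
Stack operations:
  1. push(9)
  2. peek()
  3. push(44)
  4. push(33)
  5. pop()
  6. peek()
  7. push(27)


push(9) -> [9]
peek()->9
push(44) -> [9, 44]
push(33) -> [9, 44, 33]
pop()->33, [9, 44]
peek()->44
push(27) -> [9, 44, 27]

Final stack: [9, 44, 27]


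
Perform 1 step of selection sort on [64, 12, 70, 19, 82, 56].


Initial: [64, 12, 70, 19, 82, 56]
Step 1: min=12 at 1
  Swap: [12, 64, 70, 19, 82, 56]

After 1 step: [12, 64, 70, 19, 82, 56]


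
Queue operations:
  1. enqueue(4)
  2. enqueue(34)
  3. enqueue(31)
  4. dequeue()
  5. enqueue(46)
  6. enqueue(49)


enqueue(4) -> [4]
enqueue(34) -> [4, 34]
enqueue(31) -> [4, 34, 31]
dequeue()->4, [34, 31]
enqueue(46) -> [34, 31, 46]
enqueue(49) -> [34, 31, 46, 49]

Final queue: [34, 31, 46, 49]


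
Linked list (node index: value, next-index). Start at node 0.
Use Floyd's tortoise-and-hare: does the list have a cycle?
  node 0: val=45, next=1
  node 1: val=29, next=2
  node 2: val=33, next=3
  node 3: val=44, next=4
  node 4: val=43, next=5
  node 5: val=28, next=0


Floyd's tortoise (slow, +1) and hare (fast, +2):
  init: slow=0, fast=0
  step 1: slow=1, fast=2
  step 2: slow=2, fast=4
  step 3: slow=3, fast=0
  step 4: slow=4, fast=2
  step 5: slow=5, fast=4
  step 6: slow=0, fast=0
  slow == fast at node 0: cycle detected

Cycle: yes


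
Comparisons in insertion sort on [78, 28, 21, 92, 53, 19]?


Algorithm: insertion sort
Input: [78, 28, 21, 92, 53, 19]
Sorted: [19, 21, 28, 53, 78, 92]

12


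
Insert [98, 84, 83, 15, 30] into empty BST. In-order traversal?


Insert 98: root
Insert 84: L from 98
Insert 83: L from 98 -> L from 84
Insert 15: L from 98 -> L from 84 -> L from 83
Insert 30: L from 98 -> L from 84 -> L from 83 -> R from 15

In-order: [15, 30, 83, 84, 98]
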